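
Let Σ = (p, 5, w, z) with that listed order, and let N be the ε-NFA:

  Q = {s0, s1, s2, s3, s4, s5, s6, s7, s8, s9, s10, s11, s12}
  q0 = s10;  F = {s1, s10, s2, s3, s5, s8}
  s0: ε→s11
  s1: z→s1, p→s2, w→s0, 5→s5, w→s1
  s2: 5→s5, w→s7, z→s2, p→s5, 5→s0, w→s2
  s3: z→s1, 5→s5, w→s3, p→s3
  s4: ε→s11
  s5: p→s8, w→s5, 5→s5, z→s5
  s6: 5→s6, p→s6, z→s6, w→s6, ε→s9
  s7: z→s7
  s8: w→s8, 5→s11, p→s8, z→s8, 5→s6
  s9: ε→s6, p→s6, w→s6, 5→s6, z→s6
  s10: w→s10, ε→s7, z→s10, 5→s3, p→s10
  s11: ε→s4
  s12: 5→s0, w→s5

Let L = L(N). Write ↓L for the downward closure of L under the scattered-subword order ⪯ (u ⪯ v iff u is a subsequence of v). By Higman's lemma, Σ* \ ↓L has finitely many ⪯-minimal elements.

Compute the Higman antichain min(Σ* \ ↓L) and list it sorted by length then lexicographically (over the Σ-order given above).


|Q|=13, |F|=6, |δ|=45 (6 ε).
min D↑ (7 st, q0=0, F={6}): 0:p→0,5→1,w→0,z→0 1:p→1,5→2,w→1,z→3 2:p→4,5→2,w→2,z→2 3:p→5,5→2,w→3,z→3 4:p→4,5→6,w→4,z→4 5:p→2,5→2,w→5,z→5 6:p→6,5→6,w→6,z→6 (ε-aug+det+¬).
'55p5': |S_i|=[12, 11, 7, 5, 4] end={s11,s4,s6,s9} — reject; 4/4 single-dels accept.
'5zppp5': run [12, 11, 10, 9, 6, 5, 4] end={s11,s4,s6,s9} ∉↓L; 6/6 deletions ∈↓L.
2 minimals (antichain).

min(Σ*\↓L) = [55p5, 5zppp5].


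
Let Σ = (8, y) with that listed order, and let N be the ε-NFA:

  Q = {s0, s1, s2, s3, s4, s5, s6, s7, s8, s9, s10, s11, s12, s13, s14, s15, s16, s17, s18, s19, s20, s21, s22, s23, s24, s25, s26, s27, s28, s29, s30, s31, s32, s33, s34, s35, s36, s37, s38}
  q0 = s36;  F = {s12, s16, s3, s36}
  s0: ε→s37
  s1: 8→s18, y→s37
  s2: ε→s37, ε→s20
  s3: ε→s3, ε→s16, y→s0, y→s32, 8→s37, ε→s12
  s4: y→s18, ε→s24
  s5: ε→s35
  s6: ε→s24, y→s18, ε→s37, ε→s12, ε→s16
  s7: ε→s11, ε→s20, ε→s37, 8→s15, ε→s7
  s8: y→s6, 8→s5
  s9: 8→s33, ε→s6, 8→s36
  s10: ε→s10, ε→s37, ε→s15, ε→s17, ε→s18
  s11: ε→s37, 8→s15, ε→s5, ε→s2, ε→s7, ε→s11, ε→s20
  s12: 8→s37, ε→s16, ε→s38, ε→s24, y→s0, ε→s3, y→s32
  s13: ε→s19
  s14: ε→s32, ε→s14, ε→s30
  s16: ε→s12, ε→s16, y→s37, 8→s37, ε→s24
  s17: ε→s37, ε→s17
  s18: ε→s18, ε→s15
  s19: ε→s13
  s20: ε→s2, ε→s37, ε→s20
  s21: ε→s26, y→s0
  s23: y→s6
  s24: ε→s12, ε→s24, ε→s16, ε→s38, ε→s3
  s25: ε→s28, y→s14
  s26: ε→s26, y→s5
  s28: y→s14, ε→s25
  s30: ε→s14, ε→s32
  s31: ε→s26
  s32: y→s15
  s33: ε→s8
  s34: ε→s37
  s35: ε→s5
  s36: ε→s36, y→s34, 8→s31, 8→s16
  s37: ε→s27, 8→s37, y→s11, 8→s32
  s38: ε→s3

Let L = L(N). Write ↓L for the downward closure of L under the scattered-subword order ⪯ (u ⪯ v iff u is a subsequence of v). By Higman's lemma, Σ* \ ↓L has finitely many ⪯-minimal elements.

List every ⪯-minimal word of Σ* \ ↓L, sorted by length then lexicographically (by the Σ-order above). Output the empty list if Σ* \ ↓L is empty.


A = [y, 88].

|Q|=39, |F|=4, |δ|=95 (65 ε).
min D↑ (3 st, q0=0, F={2}): 0:8→1,y→2 1:8→2,y→2 2:8→2,y→2.
'y': run [20, 12] end={s0,s11,s15,s2,s20,s27,s32,s34,s35,s37,s5,s7} ∉↓L; 1/1 deletions ∈↓L.
'88': run [20, 18, 10] end={s11,s15,s2,s20,s27,s32,s35,s37,s5,s7} ∉↓L; 2/2 del acc.
2 words, ⪯-incomp.


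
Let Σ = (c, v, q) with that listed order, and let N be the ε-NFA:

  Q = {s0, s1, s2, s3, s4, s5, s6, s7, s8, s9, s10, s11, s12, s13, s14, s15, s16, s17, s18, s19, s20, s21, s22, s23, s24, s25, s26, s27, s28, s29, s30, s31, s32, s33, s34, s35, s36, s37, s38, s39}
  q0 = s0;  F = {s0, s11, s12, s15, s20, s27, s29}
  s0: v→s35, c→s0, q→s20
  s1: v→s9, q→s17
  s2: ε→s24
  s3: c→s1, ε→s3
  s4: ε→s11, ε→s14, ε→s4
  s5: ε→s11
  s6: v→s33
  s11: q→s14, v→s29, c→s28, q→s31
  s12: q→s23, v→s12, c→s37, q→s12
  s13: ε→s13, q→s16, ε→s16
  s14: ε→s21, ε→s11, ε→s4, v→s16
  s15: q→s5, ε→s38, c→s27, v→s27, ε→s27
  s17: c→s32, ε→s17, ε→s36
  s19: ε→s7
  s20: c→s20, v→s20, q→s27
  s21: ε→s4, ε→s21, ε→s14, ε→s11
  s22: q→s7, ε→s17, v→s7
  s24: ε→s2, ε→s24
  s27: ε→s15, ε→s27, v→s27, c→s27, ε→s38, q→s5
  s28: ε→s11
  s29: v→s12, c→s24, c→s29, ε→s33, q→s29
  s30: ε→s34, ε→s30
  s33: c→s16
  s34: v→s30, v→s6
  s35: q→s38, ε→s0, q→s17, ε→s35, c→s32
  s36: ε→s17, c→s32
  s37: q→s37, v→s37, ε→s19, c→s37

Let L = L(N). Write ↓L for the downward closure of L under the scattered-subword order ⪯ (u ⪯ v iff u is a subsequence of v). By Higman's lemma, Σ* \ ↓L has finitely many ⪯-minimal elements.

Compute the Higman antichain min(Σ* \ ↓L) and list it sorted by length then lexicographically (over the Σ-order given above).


min(Σ*\↓L) = [qqqvvc].

|Q|=40, |F|=7, |δ|=77 (34 ε).
min D↑ (7 st, q0=0, F={6}): 0:c→0,v→0,q→1 1:c→1,v→1,q→2 2:c→2,v→2,q→3 3:c→3,v→4,q→3 4:c→4,v→5,q→4 5:c→6,v→5,q→5 6:c→6,v→6,q→6 (ε-aug+det+¬).
'qqqvvc': run [26, 24, 20, 17, 10, 5, 3] end={s19,s37,s7} rej; 6/6 deletions ∈↓L.
1 minimals (antichain).


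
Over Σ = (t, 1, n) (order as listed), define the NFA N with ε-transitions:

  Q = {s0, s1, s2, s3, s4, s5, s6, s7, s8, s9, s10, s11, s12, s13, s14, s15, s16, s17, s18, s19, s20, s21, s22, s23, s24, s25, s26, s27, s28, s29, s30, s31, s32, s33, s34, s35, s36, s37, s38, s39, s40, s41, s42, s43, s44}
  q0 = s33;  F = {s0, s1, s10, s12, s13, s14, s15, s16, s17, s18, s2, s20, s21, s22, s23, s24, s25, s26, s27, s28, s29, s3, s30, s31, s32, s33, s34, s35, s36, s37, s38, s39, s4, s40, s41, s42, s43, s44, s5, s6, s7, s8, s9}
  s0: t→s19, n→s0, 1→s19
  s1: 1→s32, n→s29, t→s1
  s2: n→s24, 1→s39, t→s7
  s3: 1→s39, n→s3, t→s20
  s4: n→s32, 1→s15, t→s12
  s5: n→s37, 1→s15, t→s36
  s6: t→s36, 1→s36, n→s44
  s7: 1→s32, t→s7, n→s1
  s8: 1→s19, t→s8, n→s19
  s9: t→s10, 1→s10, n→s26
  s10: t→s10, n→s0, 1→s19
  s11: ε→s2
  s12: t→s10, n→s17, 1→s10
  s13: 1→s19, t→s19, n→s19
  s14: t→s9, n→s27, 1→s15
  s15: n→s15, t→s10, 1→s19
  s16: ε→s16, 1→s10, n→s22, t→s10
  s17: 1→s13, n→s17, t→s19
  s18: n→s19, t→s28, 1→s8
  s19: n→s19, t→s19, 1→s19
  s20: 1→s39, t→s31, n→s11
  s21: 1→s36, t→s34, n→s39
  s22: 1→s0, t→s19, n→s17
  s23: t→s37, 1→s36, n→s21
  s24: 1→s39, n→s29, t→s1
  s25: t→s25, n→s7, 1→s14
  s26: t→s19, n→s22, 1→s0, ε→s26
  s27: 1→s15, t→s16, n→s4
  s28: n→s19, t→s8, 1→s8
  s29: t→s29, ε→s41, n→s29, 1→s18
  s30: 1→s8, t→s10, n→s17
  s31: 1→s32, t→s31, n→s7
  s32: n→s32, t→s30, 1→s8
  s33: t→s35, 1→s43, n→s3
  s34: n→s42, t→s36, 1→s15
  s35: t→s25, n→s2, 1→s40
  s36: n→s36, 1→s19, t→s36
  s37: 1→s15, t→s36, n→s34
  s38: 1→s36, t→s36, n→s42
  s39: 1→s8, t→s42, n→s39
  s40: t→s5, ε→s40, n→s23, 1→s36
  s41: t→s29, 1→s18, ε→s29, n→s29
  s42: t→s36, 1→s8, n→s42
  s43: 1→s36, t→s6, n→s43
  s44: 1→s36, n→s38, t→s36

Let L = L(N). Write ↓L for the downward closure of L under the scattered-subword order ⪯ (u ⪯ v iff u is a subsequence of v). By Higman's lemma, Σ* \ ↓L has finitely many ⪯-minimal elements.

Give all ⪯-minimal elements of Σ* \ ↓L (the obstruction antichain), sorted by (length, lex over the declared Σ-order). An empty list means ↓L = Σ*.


Antichain: [111, 1tt1, n11n, tt1tnt, tnnn1n].

|Q|=45, |F|=43, |δ|=138 (6 ε).
min D↑ (43 st, q0=0, F={17}): 0:t→1,1→2,n→3 1:t→4,1→5,n→6 2:t→7,1→8,n→2 3:t→9,1→10,n→3 4:t→4,1→11,n→12 5:t→13,1→8,n→14 6:t→12,1→10,n→15 7:t→8,1→8,n→16 8:t→8,1→17,n→8 9:t→18,1→10,n→6 10:t→19,1→20,n→10 11:t→21,1→22,n→23 12:t→12,1→24,n→25 13:t→8,1→22,n→26 14:t→26,1→8,n→27 15:t→25,1→10,n→28 16:t→8,1→8,n→29 17:t→17,1→17,n→17 18:t→18,1→24,n→12 19:t→8,1→20,n→19 20:t→20,1→17,n→17 21:t→30,1→30,n→31 22:t→30,1→17,n→22 23:t→32,1→22,n→33 24:t→34,1→20,n→24 25:t→25,1→24,n→28 26:t→8,1→22,n→35 27:t→35,1→8,n→10 28:t→28,1→36,n→28 29:t→8,1→8,n→19 30:t→30,1→17,n→37 31:t→17,1→37,n→38 32:t→30,1→30,n→38 33:t→39,1→22,n→24 34:t→30,1→20,n→40 35:t→8,1→22,n→19 36:t→41,1→20,n→17 37:t→17,1→17,n→37 38:t→17,1→37,n→40 39:t→30,1→30,n→40 40:t→17,1→42,n→40 41:t→20,1→20,n→17 42:t→17,1→17,n→17.
'111': N↓-sim [45, 32, 7, 1] end={s19} rej; 3/3 deletions ∈↓L.
'1tt1': run [45, 32, 22, 5, 1] end={s19} ∉↓L; 4/4 deletions ∈↓L.
'n11n': N↓-sim [45, 38, 14, 3, 1] end={s19} ∉↓L; 4/4 deletions ∈↓L.
'tt1tnt': N↓-sim [45, 42, 30, 19, 13, 6, 1] end={s19} ∉↓L; 6/6 deletions ∈↓L.
'tnnn1n': |S_i|=[45, 42, 33, 24, 16, 5, 1] end={s19} — reject; 6/6 single-dels accept.
5 minimals (antichain).


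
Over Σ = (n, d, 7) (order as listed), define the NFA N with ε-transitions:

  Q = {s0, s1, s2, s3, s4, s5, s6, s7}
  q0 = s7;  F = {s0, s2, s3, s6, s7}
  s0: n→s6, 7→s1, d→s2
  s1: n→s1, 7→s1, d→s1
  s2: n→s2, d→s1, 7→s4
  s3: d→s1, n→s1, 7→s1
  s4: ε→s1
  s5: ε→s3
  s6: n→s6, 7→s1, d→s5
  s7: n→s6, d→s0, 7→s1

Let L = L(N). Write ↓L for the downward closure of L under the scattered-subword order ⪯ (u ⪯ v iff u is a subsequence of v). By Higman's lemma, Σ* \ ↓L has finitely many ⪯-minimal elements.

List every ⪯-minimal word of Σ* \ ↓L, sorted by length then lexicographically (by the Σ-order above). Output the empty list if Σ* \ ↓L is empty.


|Q|=8, |F|=5, |δ|=20 (2 ε).
min D↑ (6 st, q0=0, F={3}): 0:n→1,d→2,7→3 1:n→1,d→4,7→3 2:n→1,d→5,7→3 3:n→3,d→3,7→3 4:n→3,d→3,7→3 5:n→5,d→3,7→3 (ε-aug+det+¬).
'7': run [8, 2] end={s1,s4} — reject; 1/1 deletions ∈↓L.
'ndn': |S_i|=[8, 6, 3, 1] end={s1} rej; 3/3 del acc.
'ndd': run [8, 6, 3, 1] end={s1} ∉↓L; 3/3 del acc.
'ddd': run [8, 7, 5, 1] end={s1} — reject; 3/3 single-dels accept.
4 words, ⪯-incomp.

min(Σ*\↓L) = [7, ndn, ndd, ddd].


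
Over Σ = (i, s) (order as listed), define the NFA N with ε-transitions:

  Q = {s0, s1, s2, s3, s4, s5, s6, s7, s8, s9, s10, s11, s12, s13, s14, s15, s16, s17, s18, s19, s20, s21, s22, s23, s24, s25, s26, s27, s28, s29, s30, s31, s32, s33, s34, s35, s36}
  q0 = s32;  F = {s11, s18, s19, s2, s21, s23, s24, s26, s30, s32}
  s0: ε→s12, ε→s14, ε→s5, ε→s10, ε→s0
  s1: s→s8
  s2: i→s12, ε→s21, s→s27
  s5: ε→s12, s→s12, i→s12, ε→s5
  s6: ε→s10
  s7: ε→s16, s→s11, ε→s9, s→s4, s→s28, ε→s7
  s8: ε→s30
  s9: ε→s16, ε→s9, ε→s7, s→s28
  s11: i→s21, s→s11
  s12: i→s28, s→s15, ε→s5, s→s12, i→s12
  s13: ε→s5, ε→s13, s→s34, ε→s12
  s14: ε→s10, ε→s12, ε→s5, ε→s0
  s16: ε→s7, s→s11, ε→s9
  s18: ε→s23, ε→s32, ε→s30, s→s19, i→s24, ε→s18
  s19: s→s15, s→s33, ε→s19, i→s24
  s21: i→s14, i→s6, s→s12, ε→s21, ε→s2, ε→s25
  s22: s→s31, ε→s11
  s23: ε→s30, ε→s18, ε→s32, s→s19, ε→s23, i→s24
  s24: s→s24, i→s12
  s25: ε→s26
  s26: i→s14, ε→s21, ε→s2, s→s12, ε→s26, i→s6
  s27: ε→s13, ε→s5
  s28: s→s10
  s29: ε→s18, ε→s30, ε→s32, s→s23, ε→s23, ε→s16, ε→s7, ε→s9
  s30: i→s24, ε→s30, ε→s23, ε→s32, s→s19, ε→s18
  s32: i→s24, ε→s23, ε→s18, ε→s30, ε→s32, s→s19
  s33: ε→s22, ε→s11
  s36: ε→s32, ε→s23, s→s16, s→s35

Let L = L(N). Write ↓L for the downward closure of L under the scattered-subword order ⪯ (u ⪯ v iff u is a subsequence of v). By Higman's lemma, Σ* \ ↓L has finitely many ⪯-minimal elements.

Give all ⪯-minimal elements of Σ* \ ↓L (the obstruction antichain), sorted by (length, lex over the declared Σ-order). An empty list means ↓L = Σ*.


Antichain: [ii, ssis].

|Q|=37, |F|=10, |δ|=105 (64 ε).
min D↑ (6 st, q0=0, F={3}): 0:i→1,s→2 1:i→3,s→1 2:i→1,s→4 3:i→3,s→3 4:i→5,s→4 5:i→3,s→3 (ε-aug+det+¬).
'ii': N↓-sim [25, 16, 8] end={s0,s10,s12,s14,s15,s28,s5,s6} ∉↓L; 2/2 deletions ∈↓L.
'ssis': run [25, 21, 20, 15, 8] end={s10,s12,s13,s15,s27,s28,s34,s5} — reject; 4/4 single-dels accept.
2 minimals (antichain).


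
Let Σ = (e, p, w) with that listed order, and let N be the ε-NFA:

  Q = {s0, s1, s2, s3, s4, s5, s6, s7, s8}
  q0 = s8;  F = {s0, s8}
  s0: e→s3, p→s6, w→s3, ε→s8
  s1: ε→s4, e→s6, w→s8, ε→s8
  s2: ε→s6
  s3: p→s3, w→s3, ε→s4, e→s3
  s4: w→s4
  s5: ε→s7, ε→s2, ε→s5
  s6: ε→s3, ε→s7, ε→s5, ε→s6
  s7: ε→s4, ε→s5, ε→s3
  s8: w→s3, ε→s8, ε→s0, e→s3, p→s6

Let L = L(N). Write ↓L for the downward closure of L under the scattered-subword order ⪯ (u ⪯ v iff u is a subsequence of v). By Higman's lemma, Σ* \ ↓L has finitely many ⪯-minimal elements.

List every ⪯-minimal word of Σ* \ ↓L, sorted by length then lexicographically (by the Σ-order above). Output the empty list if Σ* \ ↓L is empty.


min(Σ*\↓L) = [e, p, w].

|Q|=9, |F|=2, |δ|=29 (17 ε).
min D↑ (2 st, q0=0, F={1}): 0:e→1,p→1,w→1 1:e→1,p→1,w→1 [Hopcroft].
'e': run [8, 2] end={s3,s4} — reject; 1/1 del acc.
'p': N↓-sim [8, 6] end={s2,s3,s4,s5,s6,s7} — reject; 1/1 deletions ∈↓L.
'w': |S_i|=[8, 2] end={s3,s4} — reject; 1/1 deletions ∈↓L.
3 obstructions.


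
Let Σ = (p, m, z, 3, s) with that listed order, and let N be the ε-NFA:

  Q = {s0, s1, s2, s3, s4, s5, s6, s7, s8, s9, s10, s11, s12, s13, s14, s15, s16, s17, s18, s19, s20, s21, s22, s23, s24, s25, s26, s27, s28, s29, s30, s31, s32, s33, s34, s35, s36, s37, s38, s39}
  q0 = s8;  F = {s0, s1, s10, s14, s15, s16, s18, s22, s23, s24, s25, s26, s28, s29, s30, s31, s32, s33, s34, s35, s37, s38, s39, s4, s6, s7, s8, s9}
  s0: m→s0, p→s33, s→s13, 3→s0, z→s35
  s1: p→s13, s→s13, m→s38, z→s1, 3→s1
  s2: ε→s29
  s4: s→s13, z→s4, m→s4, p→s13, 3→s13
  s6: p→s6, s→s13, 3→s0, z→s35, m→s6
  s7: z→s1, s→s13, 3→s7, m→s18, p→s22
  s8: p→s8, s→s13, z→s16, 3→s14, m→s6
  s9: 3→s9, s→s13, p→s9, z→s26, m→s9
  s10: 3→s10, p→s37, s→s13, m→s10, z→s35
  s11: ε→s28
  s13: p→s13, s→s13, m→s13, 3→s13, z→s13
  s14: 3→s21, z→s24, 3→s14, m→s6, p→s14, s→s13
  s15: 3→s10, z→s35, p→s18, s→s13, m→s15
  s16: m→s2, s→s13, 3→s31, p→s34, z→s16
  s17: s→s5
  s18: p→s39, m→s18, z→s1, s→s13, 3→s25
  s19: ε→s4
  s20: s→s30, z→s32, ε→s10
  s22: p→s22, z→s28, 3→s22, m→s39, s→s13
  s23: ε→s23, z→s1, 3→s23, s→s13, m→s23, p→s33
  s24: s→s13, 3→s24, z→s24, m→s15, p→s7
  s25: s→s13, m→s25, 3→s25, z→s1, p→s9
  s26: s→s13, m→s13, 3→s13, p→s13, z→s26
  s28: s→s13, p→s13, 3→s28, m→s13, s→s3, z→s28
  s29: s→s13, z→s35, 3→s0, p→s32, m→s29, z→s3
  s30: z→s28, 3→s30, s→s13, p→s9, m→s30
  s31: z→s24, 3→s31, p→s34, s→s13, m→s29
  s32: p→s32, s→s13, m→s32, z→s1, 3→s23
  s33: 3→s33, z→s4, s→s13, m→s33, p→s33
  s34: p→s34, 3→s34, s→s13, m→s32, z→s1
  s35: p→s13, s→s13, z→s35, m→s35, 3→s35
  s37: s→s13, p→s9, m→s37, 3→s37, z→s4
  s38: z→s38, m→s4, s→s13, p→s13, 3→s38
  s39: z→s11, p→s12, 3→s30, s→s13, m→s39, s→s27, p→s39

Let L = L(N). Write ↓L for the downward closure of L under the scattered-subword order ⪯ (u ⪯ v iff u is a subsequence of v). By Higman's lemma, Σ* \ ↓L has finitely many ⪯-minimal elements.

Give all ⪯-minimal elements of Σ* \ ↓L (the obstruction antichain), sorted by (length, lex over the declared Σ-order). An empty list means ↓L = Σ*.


|Q|=40, |F|=28, |δ|=158 (5 ε).
min D↑ (29 st, q0=0, F={4}): 0:p→0,m→1,z→2,3→3,s→4 1:p→1,m→1,z→5,3→6,s→4 2:p→7,m→8,z→2,3→9,s→4 3:p→3,m→1,z→10,3→3,s→4 4:p→4,m→4,z→4,3→4,s→4 5:p→4,m→5,z→5,3→5,s→4 6:p→11,m→6,z→5,3→6,s→4 7:p→7,m→12,z→13,3→7,s→4 8:p→12,m→8,z→5,3→6,s→4 9:p→7,m→8,z→10,3→9,s→4 10:p→14,m→15,z→10,3→10,s→4 11:p→11,m→11,z→16,3→11,s→4 12:p→12,m→12,z→13,3→17,s→4 13:p→4,m→18,z→13,3→13,s→4 14:p→19,m→20,z→13,3→14,s→4 15:p→20,m→15,z→5,3→21,s→4 16:p→4,m→16,z→16,3→4,s→4 17:p→11,m→17,z→13,3→17,s→4 18:p→4,m→16,z→18,3→18,s→4 19:p→19,m→22,z→23,3→19,s→4 20:p→22,m→20,z→13,3→24,s→4 21:p→25,m→21,z→5,3→21,s→4 22:p→22,m→22,z→23,3→26,s→4 23:p→4,m→4,z→23,3→23,s→4 24:p→27,m→24,z→13,3→24,s→4 25:p→27,m→25,z→16,3→25,s→4 26:p→27,m→26,z→23,3→26,s→4 27:p→27,m→27,z→28,3→27,s→4 28:p→4,m→4,z→28,3→4,s→4 [Hopcroft].
's': |S_i|=[35, 3] end={s13,s27,s3} ∉↓L; 1/1 deletions ∈↓L.
'mzp': run [35, 26, 9, 1] end={s13} — reject; 3/3 deletions ∈↓L.
'zpzp': |S_i|=[35, 31, 22, 8, 1] end={s13} rej; 4/4 single-dels accept.
'm3pz3': run [35, 26, 16, 6, 3, 1] end={s13} ∉↓L; 5/5 del acc.
'zpzmm3': run [35, 31, 22, 8, 3, 2, 1] end={s13} — reject; 6/6 del acc.
'3zppzm': |S_i|=[35, 32, 22, 18, 11, 5, 1] end={s13} — reject; 6/6 single-dels accept.
6 obstructions.

A = [s, mzp, zpzp, m3pz3, zpzmm3, 3zppzm].


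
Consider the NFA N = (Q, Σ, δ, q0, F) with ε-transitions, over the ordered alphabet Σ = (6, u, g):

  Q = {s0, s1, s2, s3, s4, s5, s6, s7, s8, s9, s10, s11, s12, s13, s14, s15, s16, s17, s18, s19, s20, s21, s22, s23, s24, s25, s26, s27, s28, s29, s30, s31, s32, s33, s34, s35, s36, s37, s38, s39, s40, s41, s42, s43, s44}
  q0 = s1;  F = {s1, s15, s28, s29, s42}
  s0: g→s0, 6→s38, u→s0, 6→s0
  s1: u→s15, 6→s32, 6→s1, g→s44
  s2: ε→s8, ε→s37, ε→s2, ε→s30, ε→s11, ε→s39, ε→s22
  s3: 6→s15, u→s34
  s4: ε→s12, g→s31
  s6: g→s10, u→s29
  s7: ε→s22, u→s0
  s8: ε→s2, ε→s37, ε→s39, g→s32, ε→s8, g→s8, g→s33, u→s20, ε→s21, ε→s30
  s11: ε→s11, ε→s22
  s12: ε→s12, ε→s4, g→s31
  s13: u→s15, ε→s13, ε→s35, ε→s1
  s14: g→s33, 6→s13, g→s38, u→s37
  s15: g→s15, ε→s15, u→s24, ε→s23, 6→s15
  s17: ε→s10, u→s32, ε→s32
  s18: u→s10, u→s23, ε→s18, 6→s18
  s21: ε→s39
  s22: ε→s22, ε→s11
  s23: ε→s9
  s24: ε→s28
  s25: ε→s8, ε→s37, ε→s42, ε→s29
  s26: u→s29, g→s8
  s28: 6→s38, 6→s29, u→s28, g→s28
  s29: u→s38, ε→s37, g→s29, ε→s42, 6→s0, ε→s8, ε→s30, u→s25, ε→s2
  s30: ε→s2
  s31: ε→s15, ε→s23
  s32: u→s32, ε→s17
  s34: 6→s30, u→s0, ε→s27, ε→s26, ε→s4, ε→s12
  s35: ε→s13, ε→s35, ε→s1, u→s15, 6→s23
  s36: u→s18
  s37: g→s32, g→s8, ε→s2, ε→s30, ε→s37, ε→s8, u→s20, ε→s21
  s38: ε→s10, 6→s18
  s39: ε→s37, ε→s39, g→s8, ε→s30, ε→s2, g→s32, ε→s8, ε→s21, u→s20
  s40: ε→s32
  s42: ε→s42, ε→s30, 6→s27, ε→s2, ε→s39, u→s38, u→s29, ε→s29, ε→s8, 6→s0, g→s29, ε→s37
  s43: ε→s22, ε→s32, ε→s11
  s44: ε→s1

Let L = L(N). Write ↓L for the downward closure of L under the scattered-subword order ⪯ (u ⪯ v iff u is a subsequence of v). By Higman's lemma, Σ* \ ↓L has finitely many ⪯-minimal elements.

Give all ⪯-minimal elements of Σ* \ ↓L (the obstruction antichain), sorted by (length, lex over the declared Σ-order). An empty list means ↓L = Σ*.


min(Σ*\↓L) = [uu66].

|Q|=45, |F|=5, |δ|=135 (76 ε).
min D↑ (5 st, q0=0, F={4}): 0:6→0,u→1,g→0 1:6→1,u→2,g→1 2:6→3,u→2,g→2 3:6→4,u→3,g→3 4:6→4,u→4,g→4 [Hopcroft].
'uu66': |S_i|=[27, 25, 24, 22, 7] end={s0,s10,s18,s23,s27,s38,s9} ∉↓L; 4/4 del acc.
1 minimals (antichain).


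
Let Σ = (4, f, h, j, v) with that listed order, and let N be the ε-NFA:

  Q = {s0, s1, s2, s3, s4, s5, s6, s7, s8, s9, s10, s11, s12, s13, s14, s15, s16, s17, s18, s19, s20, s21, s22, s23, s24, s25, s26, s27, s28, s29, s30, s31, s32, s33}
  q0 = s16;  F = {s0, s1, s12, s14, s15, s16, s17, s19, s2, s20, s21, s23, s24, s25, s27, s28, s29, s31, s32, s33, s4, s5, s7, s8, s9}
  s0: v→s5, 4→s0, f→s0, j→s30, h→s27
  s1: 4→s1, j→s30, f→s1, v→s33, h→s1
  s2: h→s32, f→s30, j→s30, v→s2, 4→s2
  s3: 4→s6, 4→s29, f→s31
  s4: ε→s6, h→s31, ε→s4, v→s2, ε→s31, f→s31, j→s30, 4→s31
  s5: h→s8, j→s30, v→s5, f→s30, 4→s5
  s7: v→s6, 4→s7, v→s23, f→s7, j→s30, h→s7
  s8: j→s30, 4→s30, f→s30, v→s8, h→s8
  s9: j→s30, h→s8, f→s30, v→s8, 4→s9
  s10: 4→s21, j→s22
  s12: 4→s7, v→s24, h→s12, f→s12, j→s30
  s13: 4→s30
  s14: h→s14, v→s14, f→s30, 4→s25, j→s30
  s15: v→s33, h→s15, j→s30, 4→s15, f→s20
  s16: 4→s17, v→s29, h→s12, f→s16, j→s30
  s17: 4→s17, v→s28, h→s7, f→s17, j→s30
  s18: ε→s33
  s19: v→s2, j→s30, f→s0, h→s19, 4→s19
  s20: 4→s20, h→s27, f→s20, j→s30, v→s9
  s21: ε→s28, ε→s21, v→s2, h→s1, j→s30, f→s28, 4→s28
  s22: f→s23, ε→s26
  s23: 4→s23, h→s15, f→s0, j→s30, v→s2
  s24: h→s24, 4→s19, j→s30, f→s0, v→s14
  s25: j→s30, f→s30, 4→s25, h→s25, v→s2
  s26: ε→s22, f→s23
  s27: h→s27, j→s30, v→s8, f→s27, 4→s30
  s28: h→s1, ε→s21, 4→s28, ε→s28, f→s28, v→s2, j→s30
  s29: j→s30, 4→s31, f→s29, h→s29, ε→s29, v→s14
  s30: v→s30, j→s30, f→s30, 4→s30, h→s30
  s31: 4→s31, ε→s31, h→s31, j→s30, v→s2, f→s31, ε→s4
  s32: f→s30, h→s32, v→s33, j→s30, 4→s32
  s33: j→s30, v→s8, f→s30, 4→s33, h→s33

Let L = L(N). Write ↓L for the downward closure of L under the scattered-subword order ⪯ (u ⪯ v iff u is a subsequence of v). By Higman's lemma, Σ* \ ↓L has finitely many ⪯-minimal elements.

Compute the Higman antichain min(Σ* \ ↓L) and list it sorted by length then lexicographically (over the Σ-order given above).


min(Σ*\↓L) = [j, vvf, hvfh4, 4vhvv4].

|Q|=34, |F|=25, |δ|=152 (13 ε).
min D↑ (24 st, q0=0, F={3}): 0:4→1,f→0,h→2,j→3,v→4 1:4→1,f→1,h→5,j→3,v→6 2:4→5,f→2,h→2,j→3,v→7 3:4→3,f→3,h→3,j→3,v→3 4:4→8,f→4,h→4,j→3,v→9 5:4→5,f→5,h→5,j→3,v→10 6:4→6,f→6,h→11,j→3,v→12 7:4→13,f→14,h→7,j→3,v→9 8:4→8,f→8,h→8,j→3,v→12 9:4→15,f→3,h→9,j→3,v→9 10:4→10,f→14,h→16,j→3,v→12 11:4→11,f→11,h→11,j→3,v→17 12:4→12,f→3,h→18,j→3,v→12 13:4→13,f→14,h→13,j→3,v→12 14:4→14,f→14,h→19,j→3,v→20 15:4→15,f→3,h→15,j→3,v→12 16:4→16,f→21,h→16,j→3,v→17 17:4→17,f→3,h→17,j→3,v→22 18:4→18,f→3,h→18,j→3,v→17 19:4→3,f→19,h→19,j→3,v→22 20:4→20,f→3,h→22,j→3,v→20 21:4→21,f→21,h→19,j→3,v→23 22:4→3,f→3,h→22,j→3,v→22 23:4→23,f→3,h→22,j→3,v→22 (ε-aug+det+¬).
'j': |S_i|=[27, 1] end={s30} — reject; 1/1 single-dels accept.
'vvf': run [27, 23, 9, 1] end={s30} rej; 3/3 single-dels accept.
'hvfh4': N↓-sim [27, 23, 17, 7, 3, 1] end={s30} — reject; 5/5 single-dels accept.
'4vhvv4': run [27, 22, 16, 9, 4, 2, 1] end={s30} rej; 6/6 single-dels accept.
4 obstructions.


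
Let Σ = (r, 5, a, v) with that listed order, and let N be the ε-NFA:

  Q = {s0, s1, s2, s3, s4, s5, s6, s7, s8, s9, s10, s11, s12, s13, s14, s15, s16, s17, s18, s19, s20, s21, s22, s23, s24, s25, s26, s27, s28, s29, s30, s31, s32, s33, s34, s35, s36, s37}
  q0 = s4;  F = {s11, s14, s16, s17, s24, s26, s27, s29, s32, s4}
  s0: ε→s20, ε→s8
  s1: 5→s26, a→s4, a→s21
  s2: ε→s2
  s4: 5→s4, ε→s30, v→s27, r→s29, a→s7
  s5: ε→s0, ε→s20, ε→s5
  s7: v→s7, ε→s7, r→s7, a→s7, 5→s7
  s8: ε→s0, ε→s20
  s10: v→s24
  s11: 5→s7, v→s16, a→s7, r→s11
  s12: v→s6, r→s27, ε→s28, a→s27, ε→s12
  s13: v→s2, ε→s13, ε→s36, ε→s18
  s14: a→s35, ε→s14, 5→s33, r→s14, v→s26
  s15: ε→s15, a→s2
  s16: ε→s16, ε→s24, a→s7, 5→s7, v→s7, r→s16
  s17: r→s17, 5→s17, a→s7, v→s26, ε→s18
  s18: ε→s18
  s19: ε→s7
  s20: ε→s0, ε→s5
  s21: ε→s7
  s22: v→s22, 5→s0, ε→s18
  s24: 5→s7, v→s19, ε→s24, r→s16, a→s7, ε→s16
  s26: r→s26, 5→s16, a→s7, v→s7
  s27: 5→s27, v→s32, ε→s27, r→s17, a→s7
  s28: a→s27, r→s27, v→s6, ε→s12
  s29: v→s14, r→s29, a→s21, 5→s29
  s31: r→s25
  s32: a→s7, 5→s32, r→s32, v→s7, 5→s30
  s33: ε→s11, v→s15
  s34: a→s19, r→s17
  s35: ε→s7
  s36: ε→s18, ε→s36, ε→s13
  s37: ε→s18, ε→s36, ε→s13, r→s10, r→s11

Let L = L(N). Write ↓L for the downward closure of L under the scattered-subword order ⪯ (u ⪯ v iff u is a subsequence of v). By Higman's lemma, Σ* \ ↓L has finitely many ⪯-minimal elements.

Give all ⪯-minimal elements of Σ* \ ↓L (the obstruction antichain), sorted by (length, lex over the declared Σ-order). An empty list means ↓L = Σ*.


Antichain: [a, vvv, rv55].

|Q|=38, |F|=10, |δ|=103 (38 ε).
min D↑ (10 st, q0=0, F={2}): 0:r→1,5→0,a→2,v→3 1:r→1,5→1,a→2,v→4 2:r→2,5→2,a→2,v→2 3:r→5,5→3,a→2,v→6 4:r→4,5→7,a→2,v→8 5:r→5,5→5,a→2,v→8 6:r→6,5→6,a→2,v→2 7:r→7,5→2,a→2,v→9 8:r→8,5→9,a→2,v→2 9:r→9,5→2,a→2,v→2 (ε-aug+det+¬).
'a': run [19, 4] end={s2,s21,s35,s7} rej; 1/1 del acc.
'vvv': N↓-sim [19, 16, 9, 2] end={s19,s7} — reject; 3/3 single-dels accept.
'rv55': N↓-sim [19, 17, 11, 8, 1] end={s7} ∉↓L; 4/4 del acc.
3 minimals (antichain).


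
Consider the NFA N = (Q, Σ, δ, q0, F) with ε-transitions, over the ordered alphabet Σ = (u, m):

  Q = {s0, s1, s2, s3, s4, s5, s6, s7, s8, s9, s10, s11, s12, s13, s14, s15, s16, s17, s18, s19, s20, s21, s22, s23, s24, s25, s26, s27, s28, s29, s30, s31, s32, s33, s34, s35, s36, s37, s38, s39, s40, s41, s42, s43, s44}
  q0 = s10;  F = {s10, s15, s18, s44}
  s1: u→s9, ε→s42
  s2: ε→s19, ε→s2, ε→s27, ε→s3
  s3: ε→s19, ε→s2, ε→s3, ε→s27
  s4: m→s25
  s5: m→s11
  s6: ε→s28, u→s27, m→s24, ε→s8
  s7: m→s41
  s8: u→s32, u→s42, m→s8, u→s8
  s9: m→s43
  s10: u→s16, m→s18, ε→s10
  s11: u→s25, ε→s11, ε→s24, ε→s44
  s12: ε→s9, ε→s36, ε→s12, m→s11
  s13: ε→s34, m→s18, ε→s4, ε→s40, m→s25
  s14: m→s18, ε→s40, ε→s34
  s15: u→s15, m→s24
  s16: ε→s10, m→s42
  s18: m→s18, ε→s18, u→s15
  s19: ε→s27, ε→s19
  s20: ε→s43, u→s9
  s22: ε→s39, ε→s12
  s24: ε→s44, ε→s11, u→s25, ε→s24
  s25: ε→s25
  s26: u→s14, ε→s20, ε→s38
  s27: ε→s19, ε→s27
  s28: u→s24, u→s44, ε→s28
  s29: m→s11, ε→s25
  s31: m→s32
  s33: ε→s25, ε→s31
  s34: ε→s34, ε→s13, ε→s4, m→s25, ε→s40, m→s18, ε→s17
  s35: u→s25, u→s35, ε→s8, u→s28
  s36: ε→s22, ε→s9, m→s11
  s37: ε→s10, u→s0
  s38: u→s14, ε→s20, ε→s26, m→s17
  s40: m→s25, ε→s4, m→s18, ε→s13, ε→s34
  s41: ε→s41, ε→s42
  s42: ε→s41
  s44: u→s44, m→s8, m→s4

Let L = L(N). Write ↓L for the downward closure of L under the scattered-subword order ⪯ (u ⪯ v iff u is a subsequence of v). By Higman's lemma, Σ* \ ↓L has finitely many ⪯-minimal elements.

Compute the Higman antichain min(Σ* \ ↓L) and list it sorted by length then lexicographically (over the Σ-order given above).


|Q|=45, |F|=4, |δ|=103 (59 ε).
min D↑ (5 st, q0=0, F={4}): 0:u→0,m→1 1:u→2,m→1 2:u→2,m→3 3:u→3,m→4 4:u→4,m→4 (ε-aug+det+¬).
'mumm': N↓-sim [13, 11, 10, 9, 6] end={s25,s32,s4,s41,s42,s8} ∉↓L; 4/4 deletions ∈↓L.
1 minimals (antichain).

A = [mumm].


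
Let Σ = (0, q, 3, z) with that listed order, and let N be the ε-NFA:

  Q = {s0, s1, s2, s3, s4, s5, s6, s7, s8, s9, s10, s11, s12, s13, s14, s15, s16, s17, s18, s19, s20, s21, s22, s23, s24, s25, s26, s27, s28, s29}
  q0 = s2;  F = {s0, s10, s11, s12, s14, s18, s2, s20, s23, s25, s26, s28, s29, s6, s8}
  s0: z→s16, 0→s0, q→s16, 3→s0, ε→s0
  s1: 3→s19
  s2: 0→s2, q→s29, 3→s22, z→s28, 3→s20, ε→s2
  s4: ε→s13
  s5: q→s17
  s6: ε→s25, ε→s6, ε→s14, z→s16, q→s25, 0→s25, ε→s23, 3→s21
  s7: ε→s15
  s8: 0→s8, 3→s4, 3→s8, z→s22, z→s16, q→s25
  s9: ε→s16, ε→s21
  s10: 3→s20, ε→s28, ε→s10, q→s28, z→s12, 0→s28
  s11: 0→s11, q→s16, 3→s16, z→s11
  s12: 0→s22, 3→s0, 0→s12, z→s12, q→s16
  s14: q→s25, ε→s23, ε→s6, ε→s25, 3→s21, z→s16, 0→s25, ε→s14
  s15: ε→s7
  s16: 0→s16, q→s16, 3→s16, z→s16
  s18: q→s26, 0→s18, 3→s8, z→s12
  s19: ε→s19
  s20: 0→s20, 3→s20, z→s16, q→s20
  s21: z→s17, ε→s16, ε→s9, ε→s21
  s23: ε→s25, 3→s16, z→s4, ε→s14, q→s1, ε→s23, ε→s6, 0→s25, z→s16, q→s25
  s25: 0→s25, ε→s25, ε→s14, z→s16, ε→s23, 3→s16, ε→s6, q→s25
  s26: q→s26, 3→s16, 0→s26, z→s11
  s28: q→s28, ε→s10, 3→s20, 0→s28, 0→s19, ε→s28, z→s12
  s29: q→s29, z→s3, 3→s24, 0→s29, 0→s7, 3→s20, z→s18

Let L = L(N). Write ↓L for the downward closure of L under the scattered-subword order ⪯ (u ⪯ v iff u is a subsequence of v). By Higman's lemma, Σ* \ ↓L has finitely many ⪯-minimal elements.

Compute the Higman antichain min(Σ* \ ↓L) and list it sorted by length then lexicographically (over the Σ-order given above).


min(Σ*\↓L) = [3z, zzq, qzq3].

|Q|=30, |F|=15, |δ|=108 (31 ε).
min D↑ (12 st, q0=0, F={5}): 0:0→0,q→1,3→2,z→3 1:0→1,q→1,3→2,z→4 2:0→2,q→2,3→2,z→5 3:0→3,q→3,3→2,z→6 4:0→4,q→7,3→8,z→6 5:0→5,q→5,3→5,z→5 6:0→6,q→5,3→9,z→6 7:0→7,q→7,3→5,z→10 8:0→8,q→11,3→8,z→5 9:0→9,q→5,3→9,z→5 10:0→10,q→5,3→5,z→10 11:0→11,q→11,3→5,z→5 [Hopcroft].
'3z': N↓-sim [28, 17, 5] end={s13,s16,s17,s22,s4} rej; 2/2 single-dels accept.
'zzq': run [28, 23, 8, 1] end={s16} — reject; 3/3 deletions ∈↓L.
'qzq3': N↓-sim [28, 27, 20, 14, 5] end={s16,s17,s19,s21,s9} ∉↓L; 4/4 deletions ∈↓L.
3 words, ⪯-incomp.


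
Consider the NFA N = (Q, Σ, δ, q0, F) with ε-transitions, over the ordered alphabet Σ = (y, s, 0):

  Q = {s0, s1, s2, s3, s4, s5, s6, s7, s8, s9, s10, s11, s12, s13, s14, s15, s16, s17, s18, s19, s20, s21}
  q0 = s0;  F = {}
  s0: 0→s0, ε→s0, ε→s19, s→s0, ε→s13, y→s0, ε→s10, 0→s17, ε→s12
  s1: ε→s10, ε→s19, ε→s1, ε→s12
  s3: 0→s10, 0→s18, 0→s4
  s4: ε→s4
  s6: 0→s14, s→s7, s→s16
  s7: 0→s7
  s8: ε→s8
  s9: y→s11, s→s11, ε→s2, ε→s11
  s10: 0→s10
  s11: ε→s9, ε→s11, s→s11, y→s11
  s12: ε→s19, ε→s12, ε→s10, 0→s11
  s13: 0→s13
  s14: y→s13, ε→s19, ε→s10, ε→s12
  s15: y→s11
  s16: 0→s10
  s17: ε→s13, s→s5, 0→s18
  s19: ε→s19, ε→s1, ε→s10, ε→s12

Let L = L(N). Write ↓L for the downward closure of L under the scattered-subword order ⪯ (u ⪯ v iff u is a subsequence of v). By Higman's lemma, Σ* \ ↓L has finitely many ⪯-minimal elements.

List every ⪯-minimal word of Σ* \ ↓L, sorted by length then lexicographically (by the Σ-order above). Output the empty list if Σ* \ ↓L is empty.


A = [ε].

|Q|=22, |F|=0, |δ|=49 (26 ε).
min D↑ (1 st, q0=0, F={0}): 0:y→0,s→0,0→0 [Hopcroft].
ε ∈ L(D↑) ⇒ ↓L = ∅.


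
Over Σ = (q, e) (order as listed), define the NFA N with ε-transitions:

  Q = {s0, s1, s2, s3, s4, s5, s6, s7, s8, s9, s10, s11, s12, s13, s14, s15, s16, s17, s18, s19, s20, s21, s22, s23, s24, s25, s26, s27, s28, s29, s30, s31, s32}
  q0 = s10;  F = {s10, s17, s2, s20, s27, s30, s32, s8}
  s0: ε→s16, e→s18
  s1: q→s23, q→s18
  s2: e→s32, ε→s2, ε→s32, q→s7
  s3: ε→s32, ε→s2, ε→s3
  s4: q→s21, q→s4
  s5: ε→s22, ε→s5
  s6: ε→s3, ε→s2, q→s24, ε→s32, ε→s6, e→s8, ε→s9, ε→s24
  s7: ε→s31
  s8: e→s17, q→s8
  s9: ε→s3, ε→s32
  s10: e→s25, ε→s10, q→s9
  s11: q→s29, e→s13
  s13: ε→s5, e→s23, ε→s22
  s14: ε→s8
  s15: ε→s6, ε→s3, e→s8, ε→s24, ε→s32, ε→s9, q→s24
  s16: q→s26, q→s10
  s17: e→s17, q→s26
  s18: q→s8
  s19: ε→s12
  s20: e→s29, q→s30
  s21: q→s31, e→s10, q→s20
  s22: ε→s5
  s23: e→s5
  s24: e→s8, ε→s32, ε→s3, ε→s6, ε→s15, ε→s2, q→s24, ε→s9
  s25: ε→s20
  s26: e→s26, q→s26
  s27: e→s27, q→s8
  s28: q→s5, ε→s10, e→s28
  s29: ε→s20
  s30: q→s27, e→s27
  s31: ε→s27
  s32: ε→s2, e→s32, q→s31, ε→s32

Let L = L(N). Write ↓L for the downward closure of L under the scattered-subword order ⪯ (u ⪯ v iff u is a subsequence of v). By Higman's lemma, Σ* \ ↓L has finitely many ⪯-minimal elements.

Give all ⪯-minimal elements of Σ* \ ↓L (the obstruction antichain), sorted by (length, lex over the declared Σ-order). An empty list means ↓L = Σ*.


|Q|=33, |F|=8, |δ|=81 (40 ε).
min D↑ (8 st, q0=0, F={7}): 0:q→1,e→2 1:q→3,e→1 2:q→4,e→2 3:q→5,e→3 4:q→3,e→3 5:q→5,e→6 6:q→7,e→6 7:q→7,e→7 (ε-aug+det+¬).
'qqqeq': run [15, 11, 6, 3, 2, 1] end={s26} — reject; 5/5 deletions ∈↓L.
'eqeqeq': N↓-sim [15, 12, 7, 4, 3, 2, 1] end={s26} ∉↓L; 6/6 deletions ∈↓L.
2 obstructions.

Antichain: [qqqeq, eqeqeq].


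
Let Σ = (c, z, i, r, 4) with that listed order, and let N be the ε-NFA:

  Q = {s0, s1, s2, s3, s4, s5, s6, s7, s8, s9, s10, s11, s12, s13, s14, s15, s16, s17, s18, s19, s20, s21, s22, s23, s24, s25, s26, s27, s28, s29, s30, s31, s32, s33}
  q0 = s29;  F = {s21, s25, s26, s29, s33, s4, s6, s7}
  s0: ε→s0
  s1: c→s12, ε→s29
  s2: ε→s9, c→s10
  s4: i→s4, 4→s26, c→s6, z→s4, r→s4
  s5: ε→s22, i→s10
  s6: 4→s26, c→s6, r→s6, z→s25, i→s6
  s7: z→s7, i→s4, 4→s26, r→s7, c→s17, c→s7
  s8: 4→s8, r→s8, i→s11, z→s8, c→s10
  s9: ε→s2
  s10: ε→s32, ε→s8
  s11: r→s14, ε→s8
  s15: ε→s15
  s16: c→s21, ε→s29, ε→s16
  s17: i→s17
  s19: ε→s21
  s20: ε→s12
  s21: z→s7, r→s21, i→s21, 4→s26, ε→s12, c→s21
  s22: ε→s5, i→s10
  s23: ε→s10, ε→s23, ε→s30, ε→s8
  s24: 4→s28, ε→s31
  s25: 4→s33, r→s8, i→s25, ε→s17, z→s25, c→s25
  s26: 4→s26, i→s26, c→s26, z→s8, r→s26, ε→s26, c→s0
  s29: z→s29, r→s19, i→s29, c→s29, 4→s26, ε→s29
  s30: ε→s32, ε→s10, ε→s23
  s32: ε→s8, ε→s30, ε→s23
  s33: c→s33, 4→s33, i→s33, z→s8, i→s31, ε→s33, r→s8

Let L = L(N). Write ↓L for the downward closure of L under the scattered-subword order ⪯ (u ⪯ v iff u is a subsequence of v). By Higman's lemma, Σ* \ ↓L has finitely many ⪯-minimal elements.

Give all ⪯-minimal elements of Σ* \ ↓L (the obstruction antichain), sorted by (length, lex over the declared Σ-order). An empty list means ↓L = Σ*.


|Q|=34, |F|=8, |δ|=86 (30 ε).
min D↑ (9 st, q0=0, F={4}): 0:c→0,z→0,i→0,r→1,4→2 1:c→1,z→3,i→1,r→1,4→2 2:c→2,z→4,i→2,r→2,4→2 3:c→3,z→3,i→5,r→3,4→2 4:c→4,z→4,i→4,r→4,4→4 5:c→6,z→5,i→5,r→5,4→2 6:c→6,z→7,i→6,r→6,4→2 7:c→7,z→7,i→7,r→4,4→8 8:c→8,z→4,i→8,r→4,4→8 [Hopcroft].
'4z': N↓-sim [20, 11, 7] end={s10,s11,s14,s23,s30,s32,s8} ∉↓L; 2/2 del acc.
'rziczr': N↓-sim [20, 19, 16, 15, 14, 11, 7] end={s10,s11,s14,s23,s30,s32,s8} ∉↓L; 6/6 del acc.
2 words, ⪯-incomp.

Antichain: [4z, rziczr].


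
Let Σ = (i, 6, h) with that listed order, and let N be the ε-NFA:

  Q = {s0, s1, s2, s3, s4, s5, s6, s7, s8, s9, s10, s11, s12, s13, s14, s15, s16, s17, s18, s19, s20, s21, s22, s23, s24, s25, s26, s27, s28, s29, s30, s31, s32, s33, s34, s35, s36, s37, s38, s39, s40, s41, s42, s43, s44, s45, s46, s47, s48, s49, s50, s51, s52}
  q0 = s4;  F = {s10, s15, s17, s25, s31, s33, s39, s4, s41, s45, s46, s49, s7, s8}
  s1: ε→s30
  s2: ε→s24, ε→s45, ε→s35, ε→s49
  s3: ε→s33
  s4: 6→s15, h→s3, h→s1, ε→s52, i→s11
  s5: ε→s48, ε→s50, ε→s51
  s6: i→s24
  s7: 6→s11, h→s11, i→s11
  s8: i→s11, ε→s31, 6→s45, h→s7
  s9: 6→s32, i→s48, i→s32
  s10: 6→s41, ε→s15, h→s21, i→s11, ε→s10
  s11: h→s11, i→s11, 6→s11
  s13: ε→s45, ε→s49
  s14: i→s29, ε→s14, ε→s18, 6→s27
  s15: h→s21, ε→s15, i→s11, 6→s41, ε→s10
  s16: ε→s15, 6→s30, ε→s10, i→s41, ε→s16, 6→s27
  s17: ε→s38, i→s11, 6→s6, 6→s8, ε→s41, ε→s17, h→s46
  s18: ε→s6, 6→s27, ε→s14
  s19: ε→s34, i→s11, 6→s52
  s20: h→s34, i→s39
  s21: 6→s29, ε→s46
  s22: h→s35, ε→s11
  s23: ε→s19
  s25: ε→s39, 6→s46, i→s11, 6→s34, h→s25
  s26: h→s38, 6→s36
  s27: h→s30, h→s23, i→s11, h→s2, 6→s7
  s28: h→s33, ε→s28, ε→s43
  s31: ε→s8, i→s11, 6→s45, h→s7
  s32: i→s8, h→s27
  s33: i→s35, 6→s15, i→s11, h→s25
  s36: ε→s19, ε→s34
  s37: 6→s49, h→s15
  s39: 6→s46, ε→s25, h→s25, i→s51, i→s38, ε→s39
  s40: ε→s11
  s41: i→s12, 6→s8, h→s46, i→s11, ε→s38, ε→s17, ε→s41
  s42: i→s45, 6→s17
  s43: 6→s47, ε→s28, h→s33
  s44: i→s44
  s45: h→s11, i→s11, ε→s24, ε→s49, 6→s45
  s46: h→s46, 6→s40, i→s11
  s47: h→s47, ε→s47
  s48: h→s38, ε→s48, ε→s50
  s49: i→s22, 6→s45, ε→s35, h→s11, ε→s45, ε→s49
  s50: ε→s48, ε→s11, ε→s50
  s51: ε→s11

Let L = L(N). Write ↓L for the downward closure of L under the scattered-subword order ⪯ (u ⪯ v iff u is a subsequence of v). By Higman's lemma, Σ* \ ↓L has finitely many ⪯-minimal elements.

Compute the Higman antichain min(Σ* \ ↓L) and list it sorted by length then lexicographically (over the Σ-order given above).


Antichain: [i, 6h6, hh66, 6666h, 666hh].

|Q|=53, |F|=14, |δ|=142 (56 ε).
min D↑ (10 st, q0=0, F={1}): 0:i→1,6→2,h→3 1:i→1,6→1,h→1 2:i→1,6→4,h→5 3:i→1,6→2,h→6 4:i→1,6→7,h→5 5:i→1,6→1,h→5 6:i→1,6→5,h→6 7:i→1,6→8,h→9 8:i→1,6→8,h→1 9:i→1,6→1,h→1 (ε-aug+det+¬).
'i': |S_i|=[30, 7] end={s11,s12,s22,s24,s35,s38,s51} rej; 1/1 deletions ∈↓L.
'6h6': run [30, 21, 7, 3] end={s11,s29,s40} ∉↓L; 3/3 deletions ∈↓L.
'hh66': run [30, 28, 12, 5, 2] end={s11,s40} — reject; 4/4 single-dels accept.
'6666h': |S_i|=[30, 21, 17, 11, 6, 2] end={s11,s35} rej; 5/5 deletions ∈↓L.
'666hh': |S_i|=[30, 21, 17, 11, 3, 1] end={s11} — reject; 5/5 del acc.
5 obstructions.


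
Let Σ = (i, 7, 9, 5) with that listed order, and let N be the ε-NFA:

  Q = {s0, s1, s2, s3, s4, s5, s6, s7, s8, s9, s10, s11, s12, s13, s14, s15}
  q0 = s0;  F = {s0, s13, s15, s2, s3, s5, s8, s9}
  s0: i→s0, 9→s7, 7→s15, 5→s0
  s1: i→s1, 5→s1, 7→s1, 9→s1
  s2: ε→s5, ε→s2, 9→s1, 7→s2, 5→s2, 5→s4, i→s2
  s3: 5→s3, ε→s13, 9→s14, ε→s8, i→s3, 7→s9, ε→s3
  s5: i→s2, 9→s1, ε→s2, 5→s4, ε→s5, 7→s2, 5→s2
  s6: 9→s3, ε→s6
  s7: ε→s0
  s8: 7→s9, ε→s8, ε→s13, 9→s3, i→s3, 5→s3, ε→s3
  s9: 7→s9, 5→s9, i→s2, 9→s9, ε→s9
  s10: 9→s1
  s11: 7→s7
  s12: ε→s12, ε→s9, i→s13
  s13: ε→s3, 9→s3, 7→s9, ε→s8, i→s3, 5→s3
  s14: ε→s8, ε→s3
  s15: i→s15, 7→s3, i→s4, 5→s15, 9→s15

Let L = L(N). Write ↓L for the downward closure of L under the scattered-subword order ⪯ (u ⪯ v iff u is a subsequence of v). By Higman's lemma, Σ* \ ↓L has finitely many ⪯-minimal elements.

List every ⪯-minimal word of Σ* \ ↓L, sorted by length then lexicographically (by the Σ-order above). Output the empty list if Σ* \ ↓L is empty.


A = [777i9].

|Q|=16, |F|=8, |δ|=62 (19 ε).
min D↑ (6 st, q0=0, F={5}): 0:i→0,7→1,9→0,5→0 1:i→1,7→2,9→1,5→1 2:i→2,7→3,9→2,5→2 3:i→4,7→3,9→3,5→3 4:i→4,7→4,9→5,5→4 5:i→5,7→5,9→5,5→5.
'777i9': run [12, 10, 9, 5, 4, 1] end={s1} rej; 5/5 single-dels accept.
1 minimals (antichain).
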